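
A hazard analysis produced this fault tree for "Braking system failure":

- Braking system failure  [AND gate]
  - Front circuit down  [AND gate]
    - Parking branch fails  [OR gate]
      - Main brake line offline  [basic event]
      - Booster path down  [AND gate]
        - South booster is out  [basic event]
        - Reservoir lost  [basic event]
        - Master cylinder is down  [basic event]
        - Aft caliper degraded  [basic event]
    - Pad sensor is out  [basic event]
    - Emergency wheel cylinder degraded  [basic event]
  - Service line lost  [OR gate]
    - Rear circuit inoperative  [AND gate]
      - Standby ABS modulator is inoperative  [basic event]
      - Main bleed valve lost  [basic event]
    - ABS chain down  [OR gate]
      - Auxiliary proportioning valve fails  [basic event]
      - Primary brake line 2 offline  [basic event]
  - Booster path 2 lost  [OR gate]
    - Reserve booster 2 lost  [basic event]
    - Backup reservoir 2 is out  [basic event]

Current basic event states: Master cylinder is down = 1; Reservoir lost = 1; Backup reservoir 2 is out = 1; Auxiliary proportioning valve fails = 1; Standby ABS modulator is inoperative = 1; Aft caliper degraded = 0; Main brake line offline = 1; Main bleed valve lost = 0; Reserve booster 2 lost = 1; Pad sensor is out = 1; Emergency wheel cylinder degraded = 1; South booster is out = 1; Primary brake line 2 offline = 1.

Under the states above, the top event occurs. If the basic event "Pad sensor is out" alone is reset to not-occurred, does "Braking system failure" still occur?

No

Counterfactual: set "Pad sensor is out" to not occurred.
Booster path down [AND]: South booster is out=occurs, Reservoir lost=occurs, Master cylinder is down=occurs, Aft caliper degraded=not → not all inputs occur → does not occur.
Parking branch fails [OR]: Main brake line offline=occurs, Booster path down=not → at least one input occurs → occurs.
Front circuit down [AND]: Parking branch fails=occurs, Pad sensor is out=not, Emergency wheel cylinder degraded=occurs → not all inputs occur → does not occur.
Rear circuit inoperative [AND]: Standby ABS modulator is inoperative=occurs, Main bleed valve lost=not → not all inputs occur → does not occur.
ABS chain down [OR]: Auxiliary proportioning valve fails=occurs, Primary brake line 2 offline=occurs → at least one input occurs → occurs.
Service line lost [OR]: Rear circuit inoperative=not, ABS chain down=occurs → at least one input occurs → occurs.
Booster path 2 lost [OR]: Reserve booster 2 lost=occurs, Backup reservoir 2 is out=occurs → at least one input occurs → occurs.
Braking system failure [AND]: Front circuit down=not, Service line lost=occurs, Booster path 2 lost=occurs → not all inputs occur → does not occur.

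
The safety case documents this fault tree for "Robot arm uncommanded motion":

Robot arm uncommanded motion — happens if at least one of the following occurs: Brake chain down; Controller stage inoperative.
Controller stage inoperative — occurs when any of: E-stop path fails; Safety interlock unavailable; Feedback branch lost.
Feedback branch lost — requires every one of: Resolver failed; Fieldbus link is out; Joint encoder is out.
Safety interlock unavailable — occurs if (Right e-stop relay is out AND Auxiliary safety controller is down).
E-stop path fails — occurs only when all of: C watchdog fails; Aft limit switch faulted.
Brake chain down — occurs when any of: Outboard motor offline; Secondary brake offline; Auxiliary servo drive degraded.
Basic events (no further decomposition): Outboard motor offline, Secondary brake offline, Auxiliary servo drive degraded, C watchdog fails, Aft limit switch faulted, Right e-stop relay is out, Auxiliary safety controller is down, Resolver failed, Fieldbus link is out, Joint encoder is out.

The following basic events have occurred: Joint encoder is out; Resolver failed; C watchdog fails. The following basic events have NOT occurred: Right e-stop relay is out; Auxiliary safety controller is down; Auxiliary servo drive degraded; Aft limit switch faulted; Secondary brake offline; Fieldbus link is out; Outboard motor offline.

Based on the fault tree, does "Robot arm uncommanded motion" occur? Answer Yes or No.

No

Brake chain down [OR]: Outboard motor offline=not, Secondary brake offline=not, Auxiliary servo drive degraded=not → no input occurs → does not occur.
E-stop path fails [AND]: C watchdog fails=occurs, Aft limit switch faulted=not → not all inputs occur → does not occur.
Safety interlock unavailable [AND]: Right e-stop relay is out=not, Auxiliary safety controller is down=not → not all inputs occur → does not occur.
Feedback branch lost [AND]: Resolver failed=occurs, Fieldbus link is out=not, Joint encoder is out=occurs → not all inputs occur → does not occur.
Controller stage inoperative [OR]: E-stop path fails=not, Safety interlock unavailable=not, Feedback branch lost=not → no input occurs → does not occur.
Robot arm uncommanded motion [OR]: Brake chain down=not, Controller stage inoperative=not → no input occurs → does not occur.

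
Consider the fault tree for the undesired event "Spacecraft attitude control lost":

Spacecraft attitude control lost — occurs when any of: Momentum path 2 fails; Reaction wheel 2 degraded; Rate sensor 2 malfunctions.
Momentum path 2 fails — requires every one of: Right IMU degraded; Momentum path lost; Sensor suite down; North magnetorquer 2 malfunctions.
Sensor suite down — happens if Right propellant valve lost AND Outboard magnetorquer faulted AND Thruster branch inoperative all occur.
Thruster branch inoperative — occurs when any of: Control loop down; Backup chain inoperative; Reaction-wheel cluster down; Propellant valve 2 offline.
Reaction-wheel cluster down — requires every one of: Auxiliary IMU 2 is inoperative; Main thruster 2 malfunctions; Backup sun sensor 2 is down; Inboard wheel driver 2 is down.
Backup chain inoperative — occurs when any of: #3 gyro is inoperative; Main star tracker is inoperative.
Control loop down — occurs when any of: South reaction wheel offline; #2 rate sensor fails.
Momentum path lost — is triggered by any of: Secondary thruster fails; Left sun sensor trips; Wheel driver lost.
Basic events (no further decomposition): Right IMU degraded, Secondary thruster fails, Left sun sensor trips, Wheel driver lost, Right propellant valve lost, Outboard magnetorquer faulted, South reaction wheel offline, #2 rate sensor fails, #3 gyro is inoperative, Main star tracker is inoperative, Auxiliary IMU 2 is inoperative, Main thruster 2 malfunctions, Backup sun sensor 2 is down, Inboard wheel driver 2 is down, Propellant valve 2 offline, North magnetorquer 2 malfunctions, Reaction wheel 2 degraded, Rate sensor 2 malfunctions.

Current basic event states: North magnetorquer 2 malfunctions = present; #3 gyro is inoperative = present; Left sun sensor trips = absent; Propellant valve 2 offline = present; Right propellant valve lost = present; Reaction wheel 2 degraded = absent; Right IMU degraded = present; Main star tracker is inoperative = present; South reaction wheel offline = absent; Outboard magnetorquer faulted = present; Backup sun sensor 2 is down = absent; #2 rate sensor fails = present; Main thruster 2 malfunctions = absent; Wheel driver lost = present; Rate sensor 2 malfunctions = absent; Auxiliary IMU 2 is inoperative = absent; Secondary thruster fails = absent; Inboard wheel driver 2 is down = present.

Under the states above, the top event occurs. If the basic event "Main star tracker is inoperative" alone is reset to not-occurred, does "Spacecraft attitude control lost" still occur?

Yes

Counterfactual: set "Main star tracker is inoperative" to not occurred.
Momentum path lost [OR]: Secondary thruster fails=not, Left sun sensor trips=not, Wheel driver lost=occurs → at least one input occurs → occurs.
Control loop down [OR]: South reaction wheel offline=not, #2 rate sensor fails=occurs → at least one input occurs → occurs.
Backup chain inoperative [OR]: #3 gyro is inoperative=occurs, Main star tracker is inoperative=not → at least one input occurs → occurs.
Reaction-wheel cluster down [AND]: Auxiliary IMU 2 is inoperative=not, Main thruster 2 malfunctions=not, Backup sun sensor 2 is down=not, Inboard wheel driver 2 is down=occurs → not all inputs occur → does not occur.
Thruster branch inoperative [OR]: Control loop down=occurs, Backup chain inoperative=occurs, Reaction-wheel cluster down=not, Propellant valve 2 offline=occurs → at least one input occurs → occurs.
Sensor suite down [AND]: Right propellant valve lost=occurs, Outboard magnetorquer faulted=occurs, Thruster branch inoperative=occurs → all inputs occur → occurs.
Momentum path 2 fails [AND]: Right IMU degraded=occurs, Momentum path lost=occurs, Sensor suite down=occurs, North magnetorquer 2 malfunctions=occurs → all inputs occur → occurs.
Spacecraft attitude control lost [OR]: Momentum path 2 fails=occurs, Reaction wheel 2 degraded=not, Rate sensor 2 malfunctions=not → at least one input occurs → occurs.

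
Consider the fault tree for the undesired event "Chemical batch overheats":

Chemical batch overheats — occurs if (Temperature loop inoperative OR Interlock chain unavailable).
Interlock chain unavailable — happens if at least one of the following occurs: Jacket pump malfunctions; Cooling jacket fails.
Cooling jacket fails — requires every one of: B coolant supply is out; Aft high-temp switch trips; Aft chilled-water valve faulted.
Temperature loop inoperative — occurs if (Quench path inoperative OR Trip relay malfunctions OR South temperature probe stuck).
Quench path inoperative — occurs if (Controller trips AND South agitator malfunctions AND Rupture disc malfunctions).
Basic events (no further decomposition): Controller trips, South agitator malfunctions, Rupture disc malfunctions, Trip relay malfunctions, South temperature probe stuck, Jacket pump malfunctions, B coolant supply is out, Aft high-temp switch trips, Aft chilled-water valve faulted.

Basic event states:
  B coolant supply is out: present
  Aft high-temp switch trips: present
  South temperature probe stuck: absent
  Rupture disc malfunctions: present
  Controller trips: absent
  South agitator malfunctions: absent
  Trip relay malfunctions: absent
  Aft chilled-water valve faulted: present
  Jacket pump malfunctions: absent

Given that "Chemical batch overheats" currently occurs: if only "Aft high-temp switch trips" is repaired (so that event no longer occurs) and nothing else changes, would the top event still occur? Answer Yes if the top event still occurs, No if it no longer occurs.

No

Counterfactual: set "Aft high-temp switch trips" to not occurred.
Quench path inoperative [AND]: Controller trips=not, South agitator malfunctions=not, Rupture disc malfunctions=occurs → not all inputs occur → does not occur.
Temperature loop inoperative [OR]: Quench path inoperative=not, Trip relay malfunctions=not, South temperature probe stuck=not → no input occurs → does not occur.
Cooling jacket fails [AND]: B coolant supply is out=occurs, Aft high-temp switch trips=not, Aft chilled-water valve faulted=occurs → not all inputs occur → does not occur.
Interlock chain unavailable [OR]: Jacket pump malfunctions=not, Cooling jacket fails=not → no input occurs → does not occur.
Chemical batch overheats [OR]: Temperature loop inoperative=not, Interlock chain unavailable=not → no input occurs → does not occur.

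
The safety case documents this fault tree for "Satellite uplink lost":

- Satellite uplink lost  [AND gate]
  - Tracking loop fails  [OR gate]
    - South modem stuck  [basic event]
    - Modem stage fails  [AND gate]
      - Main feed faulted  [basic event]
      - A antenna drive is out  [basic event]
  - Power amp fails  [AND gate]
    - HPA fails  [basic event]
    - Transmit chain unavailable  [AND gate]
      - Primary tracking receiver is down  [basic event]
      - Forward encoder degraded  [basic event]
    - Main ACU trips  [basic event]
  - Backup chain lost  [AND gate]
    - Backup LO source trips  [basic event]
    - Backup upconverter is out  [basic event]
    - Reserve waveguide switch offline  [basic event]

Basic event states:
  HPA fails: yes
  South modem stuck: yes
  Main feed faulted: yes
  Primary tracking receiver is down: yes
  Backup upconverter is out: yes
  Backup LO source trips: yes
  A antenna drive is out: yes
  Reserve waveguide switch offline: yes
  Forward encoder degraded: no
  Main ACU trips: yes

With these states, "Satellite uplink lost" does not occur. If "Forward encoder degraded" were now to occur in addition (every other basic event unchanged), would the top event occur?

Counterfactual: set "Forward encoder degraded" to occurred.
Modem stage fails [AND]: Main feed faulted=occurs, A antenna drive is out=occurs → all inputs occur → occurs.
Tracking loop fails [OR]: South modem stuck=occurs, Modem stage fails=occurs → at least one input occurs → occurs.
Transmit chain unavailable [AND]: Primary tracking receiver is down=occurs, Forward encoder degraded=occurs → all inputs occur → occurs.
Power amp fails [AND]: HPA fails=occurs, Transmit chain unavailable=occurs, Main ACU trips=occurs → all inputs occur → occurs.
Backup chain lost [AND]: Backup LO source trips=occurs, Backup upconverter is out=occurs, Reserve waveguide switch offline=occurs → all inputs occur → occurs.
Satellite uplink lost [AND]: Tracking loop fails=occurs, Power amp fails=occurs, Backup chain lost=occurs → all inputs occur → occurs.

Yes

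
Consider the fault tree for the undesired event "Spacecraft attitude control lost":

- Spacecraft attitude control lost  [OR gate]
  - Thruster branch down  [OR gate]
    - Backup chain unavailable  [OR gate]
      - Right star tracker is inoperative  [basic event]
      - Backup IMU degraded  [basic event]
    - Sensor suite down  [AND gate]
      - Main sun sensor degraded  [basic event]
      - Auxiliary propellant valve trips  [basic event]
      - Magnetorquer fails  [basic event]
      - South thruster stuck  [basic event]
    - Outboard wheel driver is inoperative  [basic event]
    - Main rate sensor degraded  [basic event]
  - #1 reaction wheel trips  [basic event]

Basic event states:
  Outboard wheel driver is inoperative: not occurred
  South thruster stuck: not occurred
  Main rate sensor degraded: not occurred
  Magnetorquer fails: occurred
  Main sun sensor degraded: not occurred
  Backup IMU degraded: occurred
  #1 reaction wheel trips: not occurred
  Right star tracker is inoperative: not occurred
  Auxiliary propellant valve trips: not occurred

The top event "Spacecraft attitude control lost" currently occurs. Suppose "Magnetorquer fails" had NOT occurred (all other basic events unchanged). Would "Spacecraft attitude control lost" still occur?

Yes

Counterfactual: set "Magnetorquer fails" to not occurred.
Backup chain unavailable [OR]: Right star tracker is inoperative=not, Backup IMU degraded=occurs → at least one input occurs → occurs.
Sensor suite down [AND]: Main sun sensor degraded=not, Auxiliary propellant valve trips=not, Magnetorquer fails=not, South thruster stuck=not → not all inputs occur → does not occur.
Thruster branch down [OR]: Backup chain unavailable=occurs, Sensor suite down=not, Outboard wheel driver is inoperative=not, Main rate sensor degraded=not → at least one input occurs → occurs.
Spacecraft attitude control lost [OR]: Thruster branch down=occurs, #1 reaction wheel trips=not → at least one input occurs → occurs.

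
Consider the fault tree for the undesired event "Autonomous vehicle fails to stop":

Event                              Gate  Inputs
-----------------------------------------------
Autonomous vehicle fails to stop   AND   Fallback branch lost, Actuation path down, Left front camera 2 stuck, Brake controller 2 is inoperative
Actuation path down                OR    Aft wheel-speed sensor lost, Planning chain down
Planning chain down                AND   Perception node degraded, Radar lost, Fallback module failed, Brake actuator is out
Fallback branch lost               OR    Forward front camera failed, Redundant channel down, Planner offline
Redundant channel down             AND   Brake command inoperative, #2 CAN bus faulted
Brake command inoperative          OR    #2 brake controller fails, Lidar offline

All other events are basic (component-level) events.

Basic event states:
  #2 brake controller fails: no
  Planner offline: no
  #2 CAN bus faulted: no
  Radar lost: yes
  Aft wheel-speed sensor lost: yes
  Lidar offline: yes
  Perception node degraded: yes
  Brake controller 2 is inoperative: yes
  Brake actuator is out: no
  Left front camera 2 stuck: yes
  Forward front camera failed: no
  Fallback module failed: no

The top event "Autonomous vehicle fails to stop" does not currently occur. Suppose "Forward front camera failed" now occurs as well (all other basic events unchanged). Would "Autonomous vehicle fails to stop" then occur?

Counterfactual: set "Forward front camera failed" to occurred.
Brake command inoperative [OR]: #2 brake controller fails=not, Lidar offline=occurs → at least one input occurs → occurs.
Redundant channel down [AND]: Brake command inoperative=occurs, #2 CAN bus faulted=not → not all inputs occur → does not occur.
Fallback branch lost [OR]: Forward front camera failed=occurs, Redundant channel down=not, Planner offline=not → at least one input occurs → occurs.
Planning chain down [AND]: Perception node degraded=occurs, Radar lost=occurs, Fallback module failed=not, Brake actuator is out=not → not all inputs occur → does not occur.
Actuation path down [OR]: Aft wheel-speed sensor lost=occurs, Planning chain down=not → at least one input occurs → occurs.
Autonomous vehicle fails to stop [AND]: Fallback branch lost=occurs, Actuation path down=occurs, Left front camera 2 stuck=occurs, Brake controller 2 is inoperative=occurs → all inputs occur → occurs.

Yes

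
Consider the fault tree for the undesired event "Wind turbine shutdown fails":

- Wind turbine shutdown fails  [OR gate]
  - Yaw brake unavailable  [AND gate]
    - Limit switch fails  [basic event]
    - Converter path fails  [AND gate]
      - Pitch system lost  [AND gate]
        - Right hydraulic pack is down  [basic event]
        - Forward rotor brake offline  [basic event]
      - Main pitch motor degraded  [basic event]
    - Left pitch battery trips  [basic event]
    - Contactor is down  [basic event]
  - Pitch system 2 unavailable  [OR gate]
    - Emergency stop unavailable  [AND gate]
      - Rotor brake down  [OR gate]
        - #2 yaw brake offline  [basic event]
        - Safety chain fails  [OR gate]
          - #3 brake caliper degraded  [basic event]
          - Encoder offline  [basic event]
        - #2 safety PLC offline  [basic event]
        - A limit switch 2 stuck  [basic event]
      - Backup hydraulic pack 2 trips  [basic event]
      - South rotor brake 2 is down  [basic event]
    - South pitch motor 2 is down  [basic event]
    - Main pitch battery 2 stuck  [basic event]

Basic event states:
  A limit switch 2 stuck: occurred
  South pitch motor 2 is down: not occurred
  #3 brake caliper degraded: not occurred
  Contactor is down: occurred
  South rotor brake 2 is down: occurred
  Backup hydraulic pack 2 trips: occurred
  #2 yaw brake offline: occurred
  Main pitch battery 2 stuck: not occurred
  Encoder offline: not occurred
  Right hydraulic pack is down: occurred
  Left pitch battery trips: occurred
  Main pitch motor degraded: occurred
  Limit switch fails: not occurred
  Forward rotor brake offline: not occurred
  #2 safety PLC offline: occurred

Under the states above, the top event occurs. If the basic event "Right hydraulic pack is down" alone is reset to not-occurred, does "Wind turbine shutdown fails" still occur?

Counterfactual: set "Right hydraulic pack is down" to not occurred.
Pitch system lost [AND]: Right hydraulic pack is down=not, Forward rotor brake offline=not → not all inputs occur → does not occur.
Converter path fails [AND]: Pitch system lost=not, Main pitch motor degraded=occurs → not all inputs occur → does not occur.
Yaw brake unavailable [AND]: Limit switch fails=not, Converter path fails=not, Left pitch battery trips=occurs, Contactor is down=occurs → not all inputs occur → does not occur.
Safety chain fails [OR]: #3 brake caliper degraded=not, Encoder offline=not → no input occurs → does not occur.
Rotor brake down [OR]: #2 yaw brake offline=occurs, Safety chain fails=not, #2 safety PLC offline=occurs, A limit switch 2 stuck=occurs → at least one input occurs → occurs.
Emergency stop unavailable [AND]: Rotor brake down=occurs, Backup hydraulic pack 2 trips=occurs, South rotor brake 2 is down=occurs → all inputs occur → occurs.
Pitch system 2 unavailable [OR]: Emergency stop unavailable=occurs, South pitch motor 2 is down=not, Main pitch battery 2 stuck=not → at least one input occurs → occurs.
Wind turbine shutdown fails [OR]: Yaw brake unavailable=not, Pitch system 2 unavailable=occurs → at least one input occurs → occurs.

Yes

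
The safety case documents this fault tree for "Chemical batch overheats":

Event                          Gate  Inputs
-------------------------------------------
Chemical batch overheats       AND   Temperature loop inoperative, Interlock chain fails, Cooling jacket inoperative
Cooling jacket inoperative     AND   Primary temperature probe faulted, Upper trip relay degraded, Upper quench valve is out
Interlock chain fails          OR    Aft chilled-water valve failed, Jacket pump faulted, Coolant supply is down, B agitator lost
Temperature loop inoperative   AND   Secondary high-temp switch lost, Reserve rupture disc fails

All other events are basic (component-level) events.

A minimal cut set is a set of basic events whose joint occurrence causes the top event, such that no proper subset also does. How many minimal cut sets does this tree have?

Temperature loop inoperative [AND]: one cut set from each child combined → 1 × 1 = 1 cut set(s).
Interlock chain fails [OR]: union of children's cut sets → 4 cut set(s).
Cooling jacket inoperative [AND]: one cut set from each child combined → 1 × 1 × 1 = 1 cut set(s).
Chemical batch overheats [AND]: one cut set from each child combined → 1 × 4 × 1 = 4 cut set(s).
Minimal cut sets: {Aft chilled-water valve failed, Primary temperature probe faulted, Reserve rupture disc fails, Secondary high-temp switch lost, Upper quench valve is out, Upper trip relay degraded}; {Jacket pump faulted, Primary temperature probe faulted, Reserve rupture disc fails, Secondary high-temp switch lost, Upper quench valve is out, Upper trip relay degraded}; {Coolant supply is down, Primary temperature probe faulted, Reserve rupture disc fails, Secondary high-temp switch lost, Upper quench valve is out, Upper trip relay degraded}; {B agitator lost, Primary temperature probe faulted, Reserve rupture disc fails, Secondary high-temp switch lost, Upper quench valve is out, Upper trip relay degraded}.

4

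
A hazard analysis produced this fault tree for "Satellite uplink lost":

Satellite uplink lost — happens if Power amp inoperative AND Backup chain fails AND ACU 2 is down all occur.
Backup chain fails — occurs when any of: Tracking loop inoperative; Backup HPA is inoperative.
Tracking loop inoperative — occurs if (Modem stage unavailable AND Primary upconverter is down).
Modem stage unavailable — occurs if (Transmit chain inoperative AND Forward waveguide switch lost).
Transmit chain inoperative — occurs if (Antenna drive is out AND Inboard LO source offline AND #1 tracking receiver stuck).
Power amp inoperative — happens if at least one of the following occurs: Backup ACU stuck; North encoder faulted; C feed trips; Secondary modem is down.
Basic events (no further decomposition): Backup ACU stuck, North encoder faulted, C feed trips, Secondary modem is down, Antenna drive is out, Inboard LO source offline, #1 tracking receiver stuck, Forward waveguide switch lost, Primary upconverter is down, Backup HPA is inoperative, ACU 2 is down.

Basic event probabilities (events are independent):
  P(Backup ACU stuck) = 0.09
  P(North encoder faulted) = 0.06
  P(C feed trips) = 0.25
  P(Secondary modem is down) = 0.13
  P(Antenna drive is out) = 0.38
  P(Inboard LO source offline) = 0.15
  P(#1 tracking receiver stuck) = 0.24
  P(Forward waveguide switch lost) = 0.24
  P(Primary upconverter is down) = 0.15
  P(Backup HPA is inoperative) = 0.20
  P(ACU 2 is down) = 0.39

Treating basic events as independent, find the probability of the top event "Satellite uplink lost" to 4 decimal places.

0.0345

P(Power amp inoperative) [OR] = 1 − (1−0.09) × (1−0.06) × (1−0.25) × (1−0.13) = 0.441852
P(Transmit chain inoperative) [AND] = 0.38 × 0.15 × 0.24 = 0.013680
P(Modem stage unavailable) [AND] = 0.013680 × 0.24 = 0.003283
P(Tracking loop inoperative) [AND] = 0.003283 × 0.15 = 0.000492
P(Backup chain fails) [OR] = 1 − (1−0.000492) × (1−0.20) = 0.200394
P(Satellite uplink lost) [AND] = 0.441852 × 0.200394 × 0.39 = 0.034532
Rounded to 4 decimal places: P(Satellite uplink lost) ≈ 0.0345.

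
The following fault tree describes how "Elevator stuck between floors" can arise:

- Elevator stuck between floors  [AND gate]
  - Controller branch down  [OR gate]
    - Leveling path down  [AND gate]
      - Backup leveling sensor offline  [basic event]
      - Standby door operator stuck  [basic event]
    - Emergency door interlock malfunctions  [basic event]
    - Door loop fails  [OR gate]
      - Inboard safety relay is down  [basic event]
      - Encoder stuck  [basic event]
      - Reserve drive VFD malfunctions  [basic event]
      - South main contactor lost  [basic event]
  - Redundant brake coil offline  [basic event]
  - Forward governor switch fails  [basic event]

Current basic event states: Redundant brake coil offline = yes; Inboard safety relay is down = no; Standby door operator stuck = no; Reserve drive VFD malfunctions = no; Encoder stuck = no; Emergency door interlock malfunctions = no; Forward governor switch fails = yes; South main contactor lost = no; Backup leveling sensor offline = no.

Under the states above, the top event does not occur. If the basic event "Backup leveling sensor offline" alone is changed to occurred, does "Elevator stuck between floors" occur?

No

Counterfactual: set "Backup leveling sensor offline" to occurred.
Leveling path down [AND]: Backup leveling sensor offline=occurs, Standby door operator stuck=not → not all inputs occur → does not occur.
Door loop fails [OR]: Inboard safety relay is down=not, Encoder stuck=not, Reserve drive VFD malfunctions=not, South main contactor lost=not → no input occurs → does not occur.
Controller branch down [OR]: Leveling path down=not, Emergency door interlock malfunctions=not, Door loop fails=not → no input occurs → does not occur.
Elevator stuck between floors [AND]: Controller branch down=not, Redundant brake coil offline=occurs, Forward governor switch fails=occurs → not all inputs occur → does not occur.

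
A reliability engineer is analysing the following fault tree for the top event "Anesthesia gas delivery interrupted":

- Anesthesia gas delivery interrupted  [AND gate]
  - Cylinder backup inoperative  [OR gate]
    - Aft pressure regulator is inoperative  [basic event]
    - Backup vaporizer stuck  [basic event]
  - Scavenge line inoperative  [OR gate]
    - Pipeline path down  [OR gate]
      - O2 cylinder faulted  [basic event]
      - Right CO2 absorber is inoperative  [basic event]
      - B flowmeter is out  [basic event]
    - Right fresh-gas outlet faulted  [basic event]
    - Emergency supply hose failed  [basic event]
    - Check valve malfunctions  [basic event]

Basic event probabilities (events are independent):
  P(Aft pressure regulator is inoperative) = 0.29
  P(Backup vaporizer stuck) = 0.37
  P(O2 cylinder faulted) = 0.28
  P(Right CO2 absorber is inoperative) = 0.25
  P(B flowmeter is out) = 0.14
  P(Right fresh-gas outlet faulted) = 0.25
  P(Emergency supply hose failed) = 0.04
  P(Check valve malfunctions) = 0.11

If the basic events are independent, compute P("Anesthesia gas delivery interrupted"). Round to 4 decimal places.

0.3882

P(Cylinder backup inoperative) [OR] = 1 − (1−0.29) × (1−0.37) = 0.552700
P(Pipeline path down) [OR] = 1 − (1−0.28) × (1−0.25) × (1−0.14) = 0.535600
P(Scavenge line inoperative) [OR] = 1 − (1−0.535600) × (1−0.25) × (1−0.04) × (1−0.11) = 0.702412
P(Anesthesia gas delivery interrupted) [AND] = 0.552700 × 0.702412 = 0.388223
Rounded to 4 decimal places: P(Anesthesia gas delivery interrupted) ≈ 0.3882.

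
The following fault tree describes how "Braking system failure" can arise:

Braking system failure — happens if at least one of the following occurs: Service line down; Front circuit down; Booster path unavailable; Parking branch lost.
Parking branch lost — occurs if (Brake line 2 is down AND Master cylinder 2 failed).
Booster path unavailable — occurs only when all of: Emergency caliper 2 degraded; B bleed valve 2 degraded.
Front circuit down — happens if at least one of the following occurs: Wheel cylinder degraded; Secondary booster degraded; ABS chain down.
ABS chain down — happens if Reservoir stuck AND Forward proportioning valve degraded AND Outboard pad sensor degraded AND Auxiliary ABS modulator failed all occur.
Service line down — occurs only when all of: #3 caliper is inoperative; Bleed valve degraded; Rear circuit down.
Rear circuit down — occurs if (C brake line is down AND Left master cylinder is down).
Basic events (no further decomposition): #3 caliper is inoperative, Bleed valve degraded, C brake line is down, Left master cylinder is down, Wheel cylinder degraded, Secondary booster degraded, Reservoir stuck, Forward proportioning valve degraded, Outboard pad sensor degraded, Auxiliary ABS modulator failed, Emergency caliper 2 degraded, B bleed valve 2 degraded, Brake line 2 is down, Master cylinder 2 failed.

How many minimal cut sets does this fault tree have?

Rear circuit down [AND]: one cut set from each child combined → 1 × 1 = 1 cut set(s).
Service line down [AND]: one cut set from each child combined → 1 × 1 × 1 = 1 cut set(s).
ABS chain down [AND]: one cut set from each child combined → 1 × 1 × 1 × 1 = 1 cut set(s).
Front circuit down [OR]: union of children's cut sets → 3 cut set(s).
Booster path unavailable [AND]: one cut set from each child combined → 1 × 1 = 1 cut set(s).
Parking branch lost [AND]: one cut set from each child combined → 1 × 1 = 1 cut set(s).
Braking system failure [OR]: union of children's cut sets → 6 cut set(s).
Minimal cut sets: {#3 caliper is inoperative, Bleed valve degraded, C brake line is down, Left master cylinder is down}; {Wheel cylinder degraded}; {Secondary booster degraded}; {Auxiliary ABS modulator failed, Forward proportioning valve degraded, Outboard pad sensor degraded, Reservoir stuck}; {B bleed valve 2 degraded, Emergency caliper 2 degraded}; {Brake line 2 is down, Master cylinder 2 failed}.

6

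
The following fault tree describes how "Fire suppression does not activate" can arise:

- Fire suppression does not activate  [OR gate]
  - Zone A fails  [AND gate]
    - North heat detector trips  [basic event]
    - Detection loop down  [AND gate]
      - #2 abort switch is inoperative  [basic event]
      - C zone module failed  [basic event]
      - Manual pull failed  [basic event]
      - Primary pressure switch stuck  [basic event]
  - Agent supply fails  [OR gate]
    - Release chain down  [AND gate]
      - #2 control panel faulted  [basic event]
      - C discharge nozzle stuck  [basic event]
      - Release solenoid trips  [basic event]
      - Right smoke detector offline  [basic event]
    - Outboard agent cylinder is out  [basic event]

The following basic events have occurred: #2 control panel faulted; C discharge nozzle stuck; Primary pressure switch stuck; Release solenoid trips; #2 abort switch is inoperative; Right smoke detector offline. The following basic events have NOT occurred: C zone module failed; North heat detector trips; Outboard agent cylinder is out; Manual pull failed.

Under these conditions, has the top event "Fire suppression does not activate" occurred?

Detection loop down [AND]: #2 abort switch is inoperative=occurs, C zone module failed=not, Manual pull failed=not, Primary pressure switch stuck=occurs → not all inputs occur → does not occur.
Zone A fails [AND]: North heat detector trips=not, Detection loop down=not → not all inputs occur → does not occur.
Release chain down [AND]: #2 control panel faulted=occurs, C discharge nozzle stuck=occurs, Release solenoid trips=occurs, Right smoke detector offline=occurs → all inputs occur → occurs.
Agent supply fails [OR]: Release chain down=occurs, Outboard agent cylinder is out=not → at least one input occurs → occurs.
Fire suppression does not activate [OR]: Zone A fails=not, Agent supply fails=occurs → at least one input occurs → occurs.

Yes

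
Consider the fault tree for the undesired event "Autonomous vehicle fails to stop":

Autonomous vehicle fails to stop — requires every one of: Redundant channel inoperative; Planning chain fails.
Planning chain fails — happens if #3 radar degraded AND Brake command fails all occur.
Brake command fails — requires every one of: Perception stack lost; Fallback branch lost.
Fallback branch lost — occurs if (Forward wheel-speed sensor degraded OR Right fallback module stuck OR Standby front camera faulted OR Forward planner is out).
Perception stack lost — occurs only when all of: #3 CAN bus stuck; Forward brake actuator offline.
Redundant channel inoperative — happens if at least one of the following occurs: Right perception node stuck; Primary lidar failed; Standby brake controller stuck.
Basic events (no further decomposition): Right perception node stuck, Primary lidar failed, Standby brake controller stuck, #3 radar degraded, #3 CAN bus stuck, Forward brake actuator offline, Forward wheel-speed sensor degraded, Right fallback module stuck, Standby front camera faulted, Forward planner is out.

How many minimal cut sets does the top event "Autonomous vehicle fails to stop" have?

12

Redundant channel inoperative [OR]: union of children's cut sets → 3 cut set(s).
Perception stack lost [AND]: one cut set from each child combined → 1 × 1 = 1 cut set(s).
Fallback branch lost [OR]: union of children's cut sets → 4 cut set(s).
Brake command fails [AND]: one cut set from each child combined → 1 × 4 = 4 cut set(s).
Planning chain fails [AND]: one cut set from each child combined → 1 × 4 = 4 cut set(s).
Autonomous vehicle fails to stop [AND]: one cut set from each child combined → 3 × 4 = 12 cut set(s).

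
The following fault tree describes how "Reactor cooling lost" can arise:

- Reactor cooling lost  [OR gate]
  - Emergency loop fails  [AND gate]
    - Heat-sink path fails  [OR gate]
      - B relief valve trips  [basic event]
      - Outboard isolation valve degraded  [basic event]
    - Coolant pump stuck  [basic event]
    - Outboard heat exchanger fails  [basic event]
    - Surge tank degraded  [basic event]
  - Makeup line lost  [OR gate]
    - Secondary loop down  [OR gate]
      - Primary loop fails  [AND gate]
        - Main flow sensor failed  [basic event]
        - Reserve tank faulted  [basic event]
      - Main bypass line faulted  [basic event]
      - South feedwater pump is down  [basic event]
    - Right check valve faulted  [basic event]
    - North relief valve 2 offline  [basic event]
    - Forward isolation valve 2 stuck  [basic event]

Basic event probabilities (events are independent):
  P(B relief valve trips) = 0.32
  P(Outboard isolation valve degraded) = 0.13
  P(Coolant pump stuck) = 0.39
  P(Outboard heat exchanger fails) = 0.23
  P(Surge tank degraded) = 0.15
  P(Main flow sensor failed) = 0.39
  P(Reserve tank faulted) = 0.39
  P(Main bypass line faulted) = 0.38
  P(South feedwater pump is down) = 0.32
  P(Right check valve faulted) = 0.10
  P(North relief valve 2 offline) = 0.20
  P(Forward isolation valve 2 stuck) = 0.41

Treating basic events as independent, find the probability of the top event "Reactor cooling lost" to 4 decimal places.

P(Heat-sink path fails) [OR] = 1 − (1−0.32) × (1−0.13) = 0.408400
P(Emergency loop fails) [AND] = 0.408400 × 0.39 × 0.23 × 0.15 = 0.005495
P(Primary loop fails) [AND] = 0.39 × 0.39 = 0.152100
P(Secondary loop down) [OR] = 1 − (1−0.152100) × (1−0.38) × (1−0.32) = 0.642525
P(Makeup line lost) [OR] = 1 − (1−0.642525) × (1−0.10) × (1−0.20) × (1−0.41) = 0.848145
P(Reactor cooling lost) [OR] = 1 − (1−0.005495) × (1−0.848145) = 0.848979
Rounded to 4 decimal places: P(Reactor cooling lost) ≈ 0.8490.

0.8490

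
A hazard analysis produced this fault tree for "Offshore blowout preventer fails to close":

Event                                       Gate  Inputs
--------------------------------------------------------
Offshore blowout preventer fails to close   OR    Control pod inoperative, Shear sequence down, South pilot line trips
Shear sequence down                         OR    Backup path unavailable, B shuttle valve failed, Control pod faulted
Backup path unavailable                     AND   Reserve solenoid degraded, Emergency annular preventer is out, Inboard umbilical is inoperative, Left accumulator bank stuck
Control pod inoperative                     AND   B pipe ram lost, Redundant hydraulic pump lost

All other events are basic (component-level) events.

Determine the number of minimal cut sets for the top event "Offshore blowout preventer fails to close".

Control pod inoperative [AND]: one cut set from each child combined → 1 × 1 = 1 cut set(s).
Backup path unavailable [AND]: one cut set from each child combined → 1 × 1 × 1 × 1 = 1 cut set(s).
Shear sequence down [OR]: union of children's cut sets → 3 cut set(s).
Offshore blowout preventer fails to close [OR]: union of children's cut sets → 5 cut set(s).
Minimal cut sets: {B pipe ram lost, Redundant hydraulic pump lost}; {Emergency annular preventer is out, Inboard umbilical is inoperative, Left accumulator bank stuck, Reserve solenoid degraded}; {B shuttle valve failed}; {Control pod faulted}; {South pilot line trips}.

5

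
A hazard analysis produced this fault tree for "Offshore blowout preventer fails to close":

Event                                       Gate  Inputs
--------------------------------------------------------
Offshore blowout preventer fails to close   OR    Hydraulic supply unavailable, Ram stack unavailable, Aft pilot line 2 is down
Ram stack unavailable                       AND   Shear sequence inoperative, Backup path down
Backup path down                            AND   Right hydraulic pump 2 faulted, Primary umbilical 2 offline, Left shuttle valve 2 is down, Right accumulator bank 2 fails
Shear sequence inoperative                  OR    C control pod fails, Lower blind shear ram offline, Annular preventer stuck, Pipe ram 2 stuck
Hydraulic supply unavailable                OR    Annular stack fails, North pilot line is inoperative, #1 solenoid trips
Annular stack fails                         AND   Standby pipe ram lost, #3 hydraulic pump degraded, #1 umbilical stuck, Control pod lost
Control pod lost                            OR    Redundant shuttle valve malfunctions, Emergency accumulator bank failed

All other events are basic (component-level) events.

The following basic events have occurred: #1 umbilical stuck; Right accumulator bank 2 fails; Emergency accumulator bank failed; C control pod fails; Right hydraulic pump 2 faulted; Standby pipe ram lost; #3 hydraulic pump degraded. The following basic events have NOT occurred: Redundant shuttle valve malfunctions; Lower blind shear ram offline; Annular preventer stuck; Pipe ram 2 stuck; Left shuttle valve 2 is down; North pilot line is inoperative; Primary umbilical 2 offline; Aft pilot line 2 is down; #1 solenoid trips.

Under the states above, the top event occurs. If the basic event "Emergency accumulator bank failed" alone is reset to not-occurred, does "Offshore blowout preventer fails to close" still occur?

Counterfactual: set "Emergency accumulator bank failed" to not occurred.
Control pod lost [OR]: Redundant shuttle valve malfunctions=not, Emergency accumulator bank failed=not → no input occurs → does not occur.
Annular stack fails [AND]: Standby pipe ram lost=occurs, #3 hydraulic pump degraded=occurs, #1 umbilical stuck=occurs, Control pod lost=not → not all inputs occur → does not occur.
Hydraulic supply unavailable [OR]: Annular stack fails=not, North pilot line is inoperative=not, #1 solenoid trips=not → no input occurs → does not occur.
Shear sequence inoperative [OR]: C control pod fails=occurs, Lower blind shear ram offline=not, Annular preventer stuck=not, Pipe ram 2 stuck=not → at least one input occurs → occurs.
Backup path down [AND]: Right hydraulic pump 2 faulted=occurs, Primary umbilical 2 offline=not, Left shuttle valve 2 is down=not, Right accumulator bank 2 fails=occurs → not all inputs occur → does not occur.
Ram stack unavailable [AND]: Shear sequence inoperative=occurs, Backup path down=not → not all inputs occur → does not occur.
Offshore blowout preventer fails to close [OR]: Hydraulic supply unavailable=not, Ram stack unavailable=not, Aft pilot line 2 is down=not → no input occurs → does not occur.

No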